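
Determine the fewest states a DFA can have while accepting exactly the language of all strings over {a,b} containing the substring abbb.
By Myhill–Nerode, count the distinguishable equivalence classes: 5 classes — one per longest suffix of the input that is a prefix of 'abbb' (lengths 0 through 3), plus an absorbing 'already seen abbb' class.
5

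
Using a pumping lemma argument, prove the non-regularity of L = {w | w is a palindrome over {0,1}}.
Assume L is regular with pumping length p. Idea: pumping the leading 0-block breaks the symmetry.
Choose s = 0^p 1 0^p (a palindrome of length 2p+1 ≥ p). By the pumping lemma, s = xyz with |xy| ≤ p, |y| > 0, so y = 0^k with k > 0 (xy lies entirely in the first 0^p). Then xy²z = 0^(p+k) 1 0^p, which is not a palindrome since p+k ≠ p.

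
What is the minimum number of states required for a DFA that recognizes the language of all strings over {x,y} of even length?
By Myhill–Nerode, count the distinguishable equivalence classes: two classes — parity of the length.
2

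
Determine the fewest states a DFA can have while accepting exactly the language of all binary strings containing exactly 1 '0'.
By Myhill–Nerode, count the distinguishable equivalence classes: 3 classes — having seen 0, 1, or >1 copies of '0'; the count-1 class is the only accepting one and >1 is dead.
3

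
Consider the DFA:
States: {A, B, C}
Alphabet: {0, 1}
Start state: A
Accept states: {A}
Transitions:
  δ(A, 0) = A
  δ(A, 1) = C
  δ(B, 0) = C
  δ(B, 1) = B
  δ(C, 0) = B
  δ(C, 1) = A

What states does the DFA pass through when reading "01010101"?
read '0': A → A
  read '1': A → C
  read '0': C → B
  read '1': B → B
  read '0': B → C
  read '1': C → A
  read '0': A → A
  read '1': A → C
A -> A -> C -> B -> B -> C -> A -> A -> C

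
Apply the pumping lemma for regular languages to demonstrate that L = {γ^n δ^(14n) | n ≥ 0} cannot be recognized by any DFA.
Assume L is regular with pumping length p. Idea: pumping the γ-block breaks the 1:14 ratio.
Choose s = γ^p δ^(14p) (length 15p ≥ p). By the pumping lemma, s = xyz with |xy| ≤ p, |y| > 0, so y = γ^k with k ≥ 1. Then xy²z = γ^(p+k) δ^(14p). For this to be in L we would need 14p = 14(p+k), i.e. 14k = 0, contradicting k ≥ 1. So xy²z ∉ L.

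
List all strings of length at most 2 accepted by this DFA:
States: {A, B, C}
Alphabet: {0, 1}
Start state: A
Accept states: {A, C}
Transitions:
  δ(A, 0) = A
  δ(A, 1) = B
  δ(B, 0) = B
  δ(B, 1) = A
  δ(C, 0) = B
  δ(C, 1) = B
ε, 0, 00, 11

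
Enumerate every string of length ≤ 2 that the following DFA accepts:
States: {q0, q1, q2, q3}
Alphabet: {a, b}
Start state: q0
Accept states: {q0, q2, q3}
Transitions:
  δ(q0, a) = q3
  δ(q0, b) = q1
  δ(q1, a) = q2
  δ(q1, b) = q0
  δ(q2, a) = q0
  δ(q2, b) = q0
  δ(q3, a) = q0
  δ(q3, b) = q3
ε, a, aa, ab, ba, bb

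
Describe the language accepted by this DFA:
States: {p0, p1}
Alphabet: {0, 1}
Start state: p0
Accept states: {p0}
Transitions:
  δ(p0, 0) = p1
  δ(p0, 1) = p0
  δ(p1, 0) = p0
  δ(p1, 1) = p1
Testing a few strings:
  '0' → reject
  '1' → accept
  '10' → reject
  '00' → accept
State roles: p0=even number of 0's so far; p1=odd number of 0's so far
All binary strings with an even number of 0's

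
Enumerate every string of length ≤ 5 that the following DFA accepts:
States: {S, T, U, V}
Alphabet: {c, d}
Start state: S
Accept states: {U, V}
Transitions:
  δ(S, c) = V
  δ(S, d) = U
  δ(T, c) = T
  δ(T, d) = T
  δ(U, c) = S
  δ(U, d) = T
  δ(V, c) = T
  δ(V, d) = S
c, d, cdc, cdd, dcc, dcd, cdcdc, cdcdd, cddcc, cddcd, dccdc, dccdd, dcdcc, dcdcd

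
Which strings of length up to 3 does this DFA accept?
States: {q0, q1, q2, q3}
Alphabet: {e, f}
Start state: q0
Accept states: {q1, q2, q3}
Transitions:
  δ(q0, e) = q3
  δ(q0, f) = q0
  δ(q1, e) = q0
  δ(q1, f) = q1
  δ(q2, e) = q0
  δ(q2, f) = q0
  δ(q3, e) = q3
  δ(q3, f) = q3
e, ee, ef, fe, eee, eef, efe, eff, fee, fef, ffe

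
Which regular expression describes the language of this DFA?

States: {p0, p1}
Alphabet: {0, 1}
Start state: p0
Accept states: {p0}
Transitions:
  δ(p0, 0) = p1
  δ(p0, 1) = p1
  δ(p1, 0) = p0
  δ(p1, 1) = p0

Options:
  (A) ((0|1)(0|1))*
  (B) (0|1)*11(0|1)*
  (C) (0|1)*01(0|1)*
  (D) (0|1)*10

Check each option against the DFA on short strings; one disagreement eliminates an option:
  (A) ((0|1)(0|1))*: agrees with the DFA on every string of length ≤ 6
  (B) (0|1)*11(0|1)*: on ε the DFA stays in p0 and accepts (p0 ∈ Accept), but the regex does not match it → eliminate
  (C) (0|1)*01(0|1)*: on ε the DFA stays in p0 and accepts (p0 ∈ Accept), but the regex does not match it → eliminate
  (D) (0|1)*10: on ε the DFA stays in p0 and accepts (p0 ∈ Accept), but the regex does not match it → eliminate
Only (A) is consistent with the DFA.
(A) ((0|1)(0|1))*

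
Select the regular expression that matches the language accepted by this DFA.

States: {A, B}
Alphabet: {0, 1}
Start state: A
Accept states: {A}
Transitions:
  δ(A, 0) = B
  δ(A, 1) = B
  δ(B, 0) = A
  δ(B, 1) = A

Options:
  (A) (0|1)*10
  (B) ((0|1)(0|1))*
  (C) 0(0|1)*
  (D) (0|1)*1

Check each option against the DFA on short strings; one disagreement eliminates an option:
  (A) (0|1)*10: on ε the DFA stays in A and accepts (A ∈ Accept), but the regex does not match it → eliminate
  (B) ((0|1)(0|1))*: agrees with the DFA on every string of length ≤ 6
  (C) 0(0|1)*: on ε the DFA stays in A and accepts (A ∈ Accept), but the regex does not match it → eliminate
  (D) (0|1)*1: on ε the DFA stays in A and accepts (A ∈ Accept), but the regex does not match it → eliminate
Only (B) is consistent with the DFA.
(B) ((0|1)(0|1))*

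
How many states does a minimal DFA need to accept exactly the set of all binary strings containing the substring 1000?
By Myhill–Nerode, count the distinguishable equivalence classes: 5 classes — one per longest suffix of the input that is a prefix of '1000' (lengths 0 through 3), plus an absorbing 'already seen 1000' class.
5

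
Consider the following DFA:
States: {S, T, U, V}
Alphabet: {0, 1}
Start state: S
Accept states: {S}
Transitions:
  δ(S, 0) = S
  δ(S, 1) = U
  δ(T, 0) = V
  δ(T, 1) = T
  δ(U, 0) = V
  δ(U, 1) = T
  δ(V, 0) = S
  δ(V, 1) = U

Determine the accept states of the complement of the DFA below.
Complement accept states = All states \ Original accept states
= {S, T, U, V} \ {S}
{T, U, V}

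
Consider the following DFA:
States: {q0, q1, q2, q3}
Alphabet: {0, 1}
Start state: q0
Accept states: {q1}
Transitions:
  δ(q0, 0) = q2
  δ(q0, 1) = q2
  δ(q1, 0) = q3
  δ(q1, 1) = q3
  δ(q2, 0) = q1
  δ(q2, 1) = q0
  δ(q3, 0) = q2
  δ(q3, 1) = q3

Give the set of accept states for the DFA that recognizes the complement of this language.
Complement accept states = All states \ Original accept states
= {q0, q1, q2, q3} \ {q1}
{q0, q2, q3}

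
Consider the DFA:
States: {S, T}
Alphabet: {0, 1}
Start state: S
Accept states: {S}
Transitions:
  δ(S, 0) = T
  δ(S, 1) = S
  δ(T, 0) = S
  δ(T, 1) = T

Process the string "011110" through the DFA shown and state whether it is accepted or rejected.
Processing string "011110":
  S --0--> T
  T --1--> T
  T --1--> T
  T --1--> T
  T --1--> T
  T --0--> S
Final state: S
Accept states: {S}
Yes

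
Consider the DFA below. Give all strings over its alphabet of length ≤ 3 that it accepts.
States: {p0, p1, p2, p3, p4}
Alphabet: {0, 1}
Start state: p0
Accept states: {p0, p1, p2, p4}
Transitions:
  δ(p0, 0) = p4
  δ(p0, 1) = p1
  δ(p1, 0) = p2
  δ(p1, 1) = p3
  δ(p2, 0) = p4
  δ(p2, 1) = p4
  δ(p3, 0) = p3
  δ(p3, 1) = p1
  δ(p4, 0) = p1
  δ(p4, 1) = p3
ε, 0, 1, 00, 10, 000, 011, 100, 101, 111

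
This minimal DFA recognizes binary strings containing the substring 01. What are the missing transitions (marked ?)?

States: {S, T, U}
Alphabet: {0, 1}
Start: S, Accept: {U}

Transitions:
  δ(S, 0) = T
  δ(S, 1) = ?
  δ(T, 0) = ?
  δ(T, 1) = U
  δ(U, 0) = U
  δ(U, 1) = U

From the language and accept set, identify what each state tracks — S: no 0 seen yet; T: seen a 0, waiting for 1; U: substring 01 seen.
Each missing δ(q, a) is the state matching the new tracked value after reading a.
δ(S, 1) = S; δ(T, 0) = T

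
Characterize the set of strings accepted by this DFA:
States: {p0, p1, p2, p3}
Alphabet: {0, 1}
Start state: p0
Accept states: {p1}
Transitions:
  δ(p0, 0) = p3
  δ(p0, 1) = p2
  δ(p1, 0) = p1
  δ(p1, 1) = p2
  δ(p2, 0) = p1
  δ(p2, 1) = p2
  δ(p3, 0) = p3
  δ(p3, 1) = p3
Testing a few strings:
  '101' → reject
  '0000' → reject
  '100' → accept
  '0110' → reject
State roles: p0=no input read; p1=started with 1, last symbol 0; p2=started with 1, last symbol 1; p3=started with 0 (dead)
All binary strings that start with 1 and end with 0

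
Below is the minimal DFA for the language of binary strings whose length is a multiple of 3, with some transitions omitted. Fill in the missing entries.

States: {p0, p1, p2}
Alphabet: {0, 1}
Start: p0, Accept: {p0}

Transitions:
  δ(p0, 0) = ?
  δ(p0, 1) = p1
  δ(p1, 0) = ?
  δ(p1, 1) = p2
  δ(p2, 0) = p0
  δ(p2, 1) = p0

From the language and accept set, identify what each state tracks — p0: length ≡ 0 (mod 3); p1: length ≡ 1 (mod 3); p2: length ≡ 2 (mod 3).
Each missing δ(q, a) is the state matching the new tracked value after reading a.
δ(p0, 0) = p1; δ(p1, 0) = p2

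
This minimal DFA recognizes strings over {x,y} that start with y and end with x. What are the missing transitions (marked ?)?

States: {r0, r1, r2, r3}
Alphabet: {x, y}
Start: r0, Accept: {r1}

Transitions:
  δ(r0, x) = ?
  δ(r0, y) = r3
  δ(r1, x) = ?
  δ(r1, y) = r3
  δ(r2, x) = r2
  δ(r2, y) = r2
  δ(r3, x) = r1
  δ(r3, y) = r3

From the language and accept set, identify what each state tracks — r0: no input read; r1: started with y, last symbol x; r2: started with x (dead); r3: started with y, last symbol y.
Each missing δ(q, a) is the state matching the new tracked value after reading a.
δ(r0, x) = r2; δ(r1, x) = r1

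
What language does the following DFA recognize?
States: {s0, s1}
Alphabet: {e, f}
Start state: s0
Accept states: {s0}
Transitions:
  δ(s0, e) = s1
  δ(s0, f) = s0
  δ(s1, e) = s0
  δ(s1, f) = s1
Testing a few strings:
  'eff' → reject
  'fe' → reject
  'eee' → reject
  'ee' → accept
State roles: s0=even number of e's so far; s1=odd number of e's so far
All strings over {e,f} with an even number of e's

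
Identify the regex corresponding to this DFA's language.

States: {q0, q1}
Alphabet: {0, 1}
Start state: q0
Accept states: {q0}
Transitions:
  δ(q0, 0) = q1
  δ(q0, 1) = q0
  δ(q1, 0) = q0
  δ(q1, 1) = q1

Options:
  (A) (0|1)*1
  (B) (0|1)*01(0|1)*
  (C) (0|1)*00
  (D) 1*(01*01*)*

Check each option against the DFA on short strings; one disagreement eliminates an option:
  (A) (0|1)*1: on ε the DFA stays in q0 and accepts (q0 ∈ Accept), but the regex does not match it → eliminate
  (B) (0|1)*01(0|1)*: on ε the DFA stays in q0 and accepts (q0 ∈ Accept), but the regex does not match it → eliminate
  (C) (0|1)*00: on ε the DFA stays in q0 and accepts (q0 ∈ Accept), but the regex does not match it → eliminate
  (D) 1*(01*01*)*: agrees with the DFA on every string of length ≤ 6
Only (D) is consistent with the DFA.
(D) 1*(01*01*)*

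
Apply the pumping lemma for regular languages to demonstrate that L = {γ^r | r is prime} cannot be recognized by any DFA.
Assume L is regular with pumping length p. Idea: pumping by a suitable count produces a composite length.
Let q be a prime with q ≥ p and choose s = γ^q ∈ L. By the pumping lemma, s = xyz with |xy| ≤ p, |y| = k ≥ 1. Take i = q+1: |xy^(q+1)z| = q + q·k = q(1+k). Since q ≥ 2 and 1+k ≥ 2, q(1+k) is composite, so xy^(q+1)z ∉ L.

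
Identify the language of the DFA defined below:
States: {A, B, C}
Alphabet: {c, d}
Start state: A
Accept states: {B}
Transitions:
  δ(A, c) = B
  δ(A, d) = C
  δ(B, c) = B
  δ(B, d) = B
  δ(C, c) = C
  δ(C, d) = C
Testing a few strings:
  'c' → accept
  'd' → reject
  'cc' → accept
  'dcd' → reject
State roles: A=no input read; B=started with c; C=started with d (dead)
All strings over {c,d} starting with c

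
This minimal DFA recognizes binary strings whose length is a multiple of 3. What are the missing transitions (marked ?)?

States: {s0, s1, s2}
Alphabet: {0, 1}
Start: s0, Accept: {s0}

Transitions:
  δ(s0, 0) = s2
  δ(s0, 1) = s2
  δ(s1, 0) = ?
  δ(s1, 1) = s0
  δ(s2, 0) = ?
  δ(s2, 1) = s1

From the language and accept set, identify what each state tracks — s0: length ≡ 0 (mod 3); s1: length ≡ 2 (mod 3); s2: length ≡ 1 (mod 3).
Each missing δ(q, a) is the state matching the new tracked value after reading a.
δ(s1, 0) = s0; δ(s2, 0) = s1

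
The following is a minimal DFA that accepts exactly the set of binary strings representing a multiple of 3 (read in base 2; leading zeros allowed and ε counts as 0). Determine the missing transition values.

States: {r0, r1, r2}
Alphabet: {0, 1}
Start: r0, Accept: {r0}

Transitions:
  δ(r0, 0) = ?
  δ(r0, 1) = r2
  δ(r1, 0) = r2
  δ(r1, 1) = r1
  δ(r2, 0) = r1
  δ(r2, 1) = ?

From the language and accept set, identify what each state tracks — r0: value ≡ 0 (mod 3); r1: value ≡ 2 (mod 3); r2: value ≡ 1 (mod 3).
Each missing δ(q, a) is the state matching the new tracked value after reading a.
δ(r0, 0) = r0; δ(r2, 1) = r0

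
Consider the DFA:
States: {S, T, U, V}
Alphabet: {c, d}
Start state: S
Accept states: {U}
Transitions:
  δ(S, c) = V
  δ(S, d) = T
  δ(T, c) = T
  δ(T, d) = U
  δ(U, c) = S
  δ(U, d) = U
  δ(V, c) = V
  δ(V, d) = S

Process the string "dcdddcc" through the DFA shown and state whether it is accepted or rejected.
Processing string "dcdddcc":
  S --d--> T
  T --c--> T
  T --d--> U
  U --d--> U
  U --d--> U
  U --c--> S
  S --c--> V
Final state: V
Accept states: {U}
No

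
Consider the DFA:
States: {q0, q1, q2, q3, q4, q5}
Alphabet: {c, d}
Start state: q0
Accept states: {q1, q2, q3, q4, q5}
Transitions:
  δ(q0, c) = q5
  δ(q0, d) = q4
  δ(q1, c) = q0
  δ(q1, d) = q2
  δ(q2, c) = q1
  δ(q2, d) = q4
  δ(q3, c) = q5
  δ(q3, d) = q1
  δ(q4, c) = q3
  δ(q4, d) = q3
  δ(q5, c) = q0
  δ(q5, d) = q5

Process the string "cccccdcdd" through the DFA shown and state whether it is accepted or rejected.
Processing string "cccccdcdd":
  q0 --c--> q5
  q5 --c--> q0
  q0 --c--> q5
  q5 --c--> q0
  q0 --c--> q5
  q5 --d--> q5
  q5 --c--> q0
  q0 --d--> q4
  q4 --d--> q3
Final state: q3
Accept states: {q1, q2, q3, q4, q5}
Yes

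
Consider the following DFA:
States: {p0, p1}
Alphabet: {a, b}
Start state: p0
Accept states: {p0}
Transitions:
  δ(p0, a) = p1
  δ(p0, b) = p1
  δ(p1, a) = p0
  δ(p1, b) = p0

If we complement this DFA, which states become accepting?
Complement accept states = All states \ Original accept states
= {p0, p1} \ {p0}
{p1}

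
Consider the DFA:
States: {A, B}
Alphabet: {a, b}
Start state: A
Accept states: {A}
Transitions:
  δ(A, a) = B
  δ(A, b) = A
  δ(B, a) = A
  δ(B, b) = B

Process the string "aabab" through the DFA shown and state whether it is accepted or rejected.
Processing string "aabab":
  A --a--> B
  B --a--> A
  A --b--> A
  A --a--> B
  B --b--> B
Final state: B
Accept states: {A}
No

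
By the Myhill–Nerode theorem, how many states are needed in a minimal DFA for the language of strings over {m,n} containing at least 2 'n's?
By Myhill–Nerode, count the distinguishable equivalence classes: 3 classes — having seen 0, 1, or ≥2 copies of 'n'; any two classes i < j (j ≤ 2) are distinguished by the string n^(2−j), which takes class j to 2 copies (accepted) but leaves class i below 2 (rejected).
3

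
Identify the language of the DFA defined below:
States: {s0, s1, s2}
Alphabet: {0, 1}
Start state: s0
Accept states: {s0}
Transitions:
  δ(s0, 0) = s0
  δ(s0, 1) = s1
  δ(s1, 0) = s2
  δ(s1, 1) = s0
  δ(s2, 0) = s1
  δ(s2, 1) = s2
Testing a few strings:
  '0111' → reject
  '101' → reject
  '1' → reject
  '0010' → reject
State roles: s0=value ≡ 0 (mod 3); s1=value ≡ 1 (mod 3); s2=value ≡ 2 (mod 3)
All binary strings representing a multiple of 3 (read in base 2; leading zeros allowed and ε counts as 0)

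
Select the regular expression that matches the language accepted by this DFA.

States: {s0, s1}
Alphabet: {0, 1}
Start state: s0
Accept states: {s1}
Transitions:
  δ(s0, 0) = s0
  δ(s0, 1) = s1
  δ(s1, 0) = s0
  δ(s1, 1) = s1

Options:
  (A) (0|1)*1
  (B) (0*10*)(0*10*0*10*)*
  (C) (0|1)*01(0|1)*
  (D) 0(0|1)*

Check each option against the DFA on short strings; one disagreement eliminates an option:
  (A) (0|1)*1: agrees with the DFA on every string of length ≤ 6
  (B) (0*10*)(0*10*0*10*)*: on '10' the DFA goes s0 → s1 → s0 and rejects (s0 ∉ Accept), but the regex matches it → eliminate
  (C) (0|1)*01(0|1)*: on '1' the DFA goes s0 → s1 and accepts (s1 ∈ Accept), but the regex does not match it → eliminate
  (D) 0(0|1)*: on '0' the DFA goes s0 → s0 and rejects (s0 ∉ Accept), but the regex matches it → eliminate
Only (A) is consistent with the DFA.
(A) (0|1)*1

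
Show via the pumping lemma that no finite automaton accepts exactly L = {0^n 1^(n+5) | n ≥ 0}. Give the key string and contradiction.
Assume L is regular with pumping length p. Idea: pumping the 0-block breaks the fixed offset of 5.
Choose s = 0^p 1^(p+5) ∈ L. By the pumping lemma, s = xyz with |xy| ≤ p, |y| > 0, so y = 0^k with k ≥ 1. Then xy²z = 0^(p+k) 1^(p+5). For this to be in L we would need p+5 = (p+k)+5, i.e. k = 0, contradicting k ≥ 1. So xy²z ∉ L.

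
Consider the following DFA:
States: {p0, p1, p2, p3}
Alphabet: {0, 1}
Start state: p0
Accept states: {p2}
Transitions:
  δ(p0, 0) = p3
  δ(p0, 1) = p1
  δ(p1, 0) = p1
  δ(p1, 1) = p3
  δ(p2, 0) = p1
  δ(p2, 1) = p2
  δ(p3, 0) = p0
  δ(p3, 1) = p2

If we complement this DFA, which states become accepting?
Complement accept states = All states \ Original accept states
= {p0, p1, p2, p3} \ {p2}
{p0, p1, p3}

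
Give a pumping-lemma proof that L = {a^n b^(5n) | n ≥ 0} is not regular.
Assume L is regular with pumping length p. Idea: pumping the a-block breaks the 1:5 ratio.
Choose s = a^p b^(5p) (length 6p ≥ p). By the pumping lemma, s = xyz with |xy| ≤ p, |y| > 0, so y = a^k with k ≥ 1. Then xy²z = a^(p+k) b^(5p). For this to be in L we would need 5p = 5(p+k), i.e. 5k = 0, contradicting k ≥ 1. So xy²z ∉ L.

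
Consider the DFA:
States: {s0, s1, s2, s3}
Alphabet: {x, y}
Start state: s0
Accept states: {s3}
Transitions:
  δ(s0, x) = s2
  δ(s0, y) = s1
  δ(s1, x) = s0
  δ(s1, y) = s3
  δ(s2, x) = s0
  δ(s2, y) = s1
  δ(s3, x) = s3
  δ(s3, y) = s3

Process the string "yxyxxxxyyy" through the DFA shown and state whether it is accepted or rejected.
Processing string "yxyxxxxyyy":
  s0 --y--> s1
  s1 --x--> s0
  s0 --y--> s1
  s1 --x--> s0
  s0 --x--> s2
  s2 --x--> s0
  s0 --x--> s2
  s2 --y--> s1
  s1 --y--> s3
  s3 --y--> s3
Final state: s3
Accept states: {s3}
Yes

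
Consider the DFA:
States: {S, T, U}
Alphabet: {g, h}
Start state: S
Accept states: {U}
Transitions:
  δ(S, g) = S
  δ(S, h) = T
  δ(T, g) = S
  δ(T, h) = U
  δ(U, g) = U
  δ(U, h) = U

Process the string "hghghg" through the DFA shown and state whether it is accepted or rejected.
Processing string "hghghg":
  S --h--> T
  T --g--> S
  S --h--> T
  T --g--> S
  S --h--> T
  T --g--> S
Final state: S
Accept states: {U}
No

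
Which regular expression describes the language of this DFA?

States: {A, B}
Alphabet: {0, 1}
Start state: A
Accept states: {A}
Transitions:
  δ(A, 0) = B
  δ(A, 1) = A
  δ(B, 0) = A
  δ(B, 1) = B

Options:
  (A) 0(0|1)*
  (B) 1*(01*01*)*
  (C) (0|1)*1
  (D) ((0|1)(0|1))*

Check each option against the DFA on short strings; one disagreement eliminates an option:
  (A) 0(0|1)*: on ε the DFA stays in A and accepts (A ∈ Accept), but the regex does not match it → eliminate
  (B) 1*(01*01*)*: agrees with the DFA on every string of length ≤ 6
  (C) (0|1)*1: on ε the DFA stays in A and accepts (A ∈ Accept), but the regex does not match it → eliminate
  (D) ((0|1)(0|1))*: on '1' the DFA goes A → A and accepts (A ∈ Accept), but the regex does not match it → eliminate
Only (B) is consistent with the DFA.
(B) 1*(01*01*)*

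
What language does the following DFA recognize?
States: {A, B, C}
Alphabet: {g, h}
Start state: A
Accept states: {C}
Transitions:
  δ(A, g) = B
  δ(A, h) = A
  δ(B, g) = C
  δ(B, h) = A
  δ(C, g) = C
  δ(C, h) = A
Testing a few strings:
  'ggh' → reject
  'gh' → reject
  'hgh' → reject
  'h' → reject
State roles: A=last symbol not g; B=one trailing g; C=two trailing g's
All strings over {g,h} ending with gg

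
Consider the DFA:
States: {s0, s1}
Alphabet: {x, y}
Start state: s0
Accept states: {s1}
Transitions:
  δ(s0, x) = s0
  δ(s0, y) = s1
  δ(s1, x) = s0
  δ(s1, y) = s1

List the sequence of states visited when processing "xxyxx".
read 'x': s0 → s0
  read 'x': s0 → s0
  read 'y': s0 → s1
  read 'x': s1 → s0
  read 'x': s0 → s0
s0 -> s0 -> s0 -> s1 -> s0 -> s0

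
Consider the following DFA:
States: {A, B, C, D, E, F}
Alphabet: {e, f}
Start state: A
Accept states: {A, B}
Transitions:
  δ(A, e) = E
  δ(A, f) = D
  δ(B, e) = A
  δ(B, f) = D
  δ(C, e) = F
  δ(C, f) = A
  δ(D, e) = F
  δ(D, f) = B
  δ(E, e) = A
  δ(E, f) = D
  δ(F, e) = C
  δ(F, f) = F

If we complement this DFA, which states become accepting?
Complement accept states = All states \ Original accept states
= {A, B, C, D, E, F} \ {A, B}
{C, D, E, F}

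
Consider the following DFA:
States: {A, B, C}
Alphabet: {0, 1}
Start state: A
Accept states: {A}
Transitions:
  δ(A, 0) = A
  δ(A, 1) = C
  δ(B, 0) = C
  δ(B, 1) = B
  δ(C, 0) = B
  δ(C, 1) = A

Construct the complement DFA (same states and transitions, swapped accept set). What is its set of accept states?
Complement accept states = All states \ Original accept states
= {A, B, C} \ {A}
{B, C}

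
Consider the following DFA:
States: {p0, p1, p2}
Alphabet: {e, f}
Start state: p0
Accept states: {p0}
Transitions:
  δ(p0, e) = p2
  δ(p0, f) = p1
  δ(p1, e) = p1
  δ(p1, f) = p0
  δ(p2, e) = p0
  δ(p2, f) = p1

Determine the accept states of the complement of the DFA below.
Complement accept states = All states \ Original accept states
= {p0, p1, p2} \ {p0}
{p1, p2}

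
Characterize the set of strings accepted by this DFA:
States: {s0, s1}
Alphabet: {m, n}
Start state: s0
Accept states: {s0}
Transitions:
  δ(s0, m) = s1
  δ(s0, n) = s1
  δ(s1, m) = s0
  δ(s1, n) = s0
Testing a few strings:
  'mm' → accept
  'm' → reject
  'nn' → accept
  'mmm' → reject
State roles: s0=even length so far; s1=odd length so far
All strings over {m,n} of even length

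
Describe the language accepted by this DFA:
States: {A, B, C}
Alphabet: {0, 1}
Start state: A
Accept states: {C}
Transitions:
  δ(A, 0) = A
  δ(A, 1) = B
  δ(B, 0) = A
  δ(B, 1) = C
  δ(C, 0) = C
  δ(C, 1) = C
Testing a few strings:
  '1110' → accept
  '00' → reject
  '0101' → reject
  '111' → accept
State roles: A=no progress toward 11; B=one trailing 1; C=substring 11 seen
All binary strings containing the substring 11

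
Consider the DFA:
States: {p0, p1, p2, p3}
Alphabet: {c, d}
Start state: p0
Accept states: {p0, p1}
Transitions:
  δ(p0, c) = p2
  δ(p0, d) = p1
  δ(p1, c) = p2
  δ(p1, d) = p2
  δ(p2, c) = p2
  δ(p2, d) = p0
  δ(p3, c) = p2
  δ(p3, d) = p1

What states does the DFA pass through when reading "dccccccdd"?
read 'd': p0 → p1
  read 'c': p1 → p2
  read 'c': p2 → p2
  read 'c': p2 → p2
  read 'c': p2 → p2
  read 'c': p2 → p2
  read 'c': p2 → p2
  read 'd': p2 → p0
  read 'd': p0 → p1
p0 -> p1 -> p2 -> p2 -> p2 -> p2 -> p2 -> p2 -> p0 -> p1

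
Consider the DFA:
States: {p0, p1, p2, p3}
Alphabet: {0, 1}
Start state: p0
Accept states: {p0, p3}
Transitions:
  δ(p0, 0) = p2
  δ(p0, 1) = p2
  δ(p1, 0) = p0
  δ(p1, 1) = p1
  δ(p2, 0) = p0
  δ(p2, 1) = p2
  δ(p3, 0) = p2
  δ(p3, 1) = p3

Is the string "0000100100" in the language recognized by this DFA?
Processing string "0000100100":
  p0 --0--> p2
  p2 --0--> p0
  p0 --0--> p2
  p2 --0--> p0
  p0 --1--> p2
  p2 --0--> p0
  p0 --0--> p2
  p2 --1--> p2
  p2 --0--> p0
  p0 --0--> p2
Final state: p2
Accept states: {p0, p3}
No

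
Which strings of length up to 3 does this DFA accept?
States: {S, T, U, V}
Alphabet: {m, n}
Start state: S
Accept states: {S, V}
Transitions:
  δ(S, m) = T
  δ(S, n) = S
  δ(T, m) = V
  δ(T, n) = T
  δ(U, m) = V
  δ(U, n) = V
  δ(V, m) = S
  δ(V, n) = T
ε, n, mm, nn, mmm, mnm, nmm, nnn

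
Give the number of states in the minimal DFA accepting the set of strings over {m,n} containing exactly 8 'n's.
By Myhill–Nerode, count the distinguishable equivalence classes: 10 classes — having seen 0, 1, …, 8, or >8 copies of 'n'; the count-8 class is the only accepting one and >8 is dead.
10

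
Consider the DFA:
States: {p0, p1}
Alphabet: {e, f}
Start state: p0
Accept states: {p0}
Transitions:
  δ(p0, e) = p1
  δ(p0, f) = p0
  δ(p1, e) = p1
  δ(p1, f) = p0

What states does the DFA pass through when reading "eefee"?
read 'e': p0 → p1
  read 'e': p1 → p1
  read 'f': p1 → p0
  read 'e': p0 → p1
  read 'e': p1 → p1
p0 -> p1 -> p1 -> p0 -> p1 -> p1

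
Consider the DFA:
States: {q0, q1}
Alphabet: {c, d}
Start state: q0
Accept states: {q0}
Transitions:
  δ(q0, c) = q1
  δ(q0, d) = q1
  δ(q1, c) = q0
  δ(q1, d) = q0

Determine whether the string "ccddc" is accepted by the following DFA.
Processing string "ccddc":
  q0 --c--> q1
  q1 --c--> q0
  q0 --d--> q1
  q1 --d--> q0
  q0 --c--> q1
Final state: q1
Accept states: {q0}
No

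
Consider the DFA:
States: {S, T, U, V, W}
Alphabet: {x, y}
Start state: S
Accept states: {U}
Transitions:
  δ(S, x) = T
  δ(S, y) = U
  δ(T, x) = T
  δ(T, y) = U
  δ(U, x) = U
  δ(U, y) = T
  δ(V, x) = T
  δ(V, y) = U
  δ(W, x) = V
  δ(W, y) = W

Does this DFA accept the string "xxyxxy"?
Processing string "xxyxxy":
  S --x--> T
  T --x--> T
  T --y--> U
  U --x--> U
  U --x--> U
  U --y--> T
Final state: T
Accept states: {U}
No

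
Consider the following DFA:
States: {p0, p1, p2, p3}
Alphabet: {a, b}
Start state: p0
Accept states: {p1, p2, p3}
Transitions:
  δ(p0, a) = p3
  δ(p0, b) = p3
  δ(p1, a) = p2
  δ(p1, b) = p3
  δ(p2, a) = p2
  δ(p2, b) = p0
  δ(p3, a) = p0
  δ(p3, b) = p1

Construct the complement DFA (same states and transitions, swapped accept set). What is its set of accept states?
Complement accept states = All states \ Original accept states
= {p0, p1, p2, p3} \ {p1, p2, p3}
{p0}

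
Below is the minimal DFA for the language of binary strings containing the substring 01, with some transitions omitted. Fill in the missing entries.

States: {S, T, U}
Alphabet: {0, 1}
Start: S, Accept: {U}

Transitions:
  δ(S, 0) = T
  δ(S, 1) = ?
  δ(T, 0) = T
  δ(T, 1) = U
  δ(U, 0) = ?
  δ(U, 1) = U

From the language and accept set, identify what each state tracks — S: no 0 seen yet; T: seen a 0, waiting for 1; U: substring 01 seen.
Each missing δ(q, a) is the state matching the new tracked value after reading a.
δ(S, 1) = S; δ(U, 0) = U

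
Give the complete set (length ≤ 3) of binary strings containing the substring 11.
11, 011, 110, 111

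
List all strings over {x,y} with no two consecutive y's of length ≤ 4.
ε, x, y, xx, xy, yx, xxx, xxy, xyx, yxx, yxy, xxxx, xxxy, xxyx, xyxx, xyxy, yxxx, yxxy, yxyx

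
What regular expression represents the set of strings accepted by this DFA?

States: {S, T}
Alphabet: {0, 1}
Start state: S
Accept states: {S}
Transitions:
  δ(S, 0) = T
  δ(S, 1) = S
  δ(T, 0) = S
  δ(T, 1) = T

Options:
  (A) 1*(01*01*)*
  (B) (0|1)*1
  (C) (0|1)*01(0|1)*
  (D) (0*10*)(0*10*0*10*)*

Check each option against the DFA on short strings; one disagreement eliminates an option:
  (A) 1*(01*01*)*: agrees with the DFA on every string of length ≤ 6
  (B) (0|1)*1: on ε the DFA stays in S and accepts (S ∈ Accept), but the regex does not match it → eliminate
  (C) (0|1)*01(0|1)*: on ε the DFA stays in S and accepts (S ∈ Accept), but the regex does not match it → eliminate
  (D) (0*10*)(0*10*0*10*)*: on ε the DFA stays in S and accepts (S ∈ Accept), but the regex does not match it → eliminate
Only (A) is consistent with the DFA.
(A) 1*(01*01*)*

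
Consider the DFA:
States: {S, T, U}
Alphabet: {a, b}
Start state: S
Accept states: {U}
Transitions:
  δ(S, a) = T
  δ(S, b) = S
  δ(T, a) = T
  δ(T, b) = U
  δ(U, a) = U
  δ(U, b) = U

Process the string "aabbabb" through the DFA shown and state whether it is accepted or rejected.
Processing string "aabbabb":
  S --a--> T
  T --a--> T
  T --b--> U
  U --b--> U
  U --a--> U
  U --b--> U
  U --b--> U
Final state: U
Accept states: {U}
Yes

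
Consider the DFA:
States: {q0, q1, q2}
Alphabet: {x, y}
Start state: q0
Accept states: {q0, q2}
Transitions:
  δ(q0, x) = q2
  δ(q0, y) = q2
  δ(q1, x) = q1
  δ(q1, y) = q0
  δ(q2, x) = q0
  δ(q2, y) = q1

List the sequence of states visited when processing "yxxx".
read 'y': q0 → q2
  read 'x': q2 → q0
  read 'x': q0 → q2
  read 'x': q2 → q0
q0 -> q2 -> q0 -> q2 -> q0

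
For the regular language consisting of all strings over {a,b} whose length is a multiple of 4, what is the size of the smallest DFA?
By Myhill–Nerode, count the distinguishable equivalence classes: 4 classes — one per residue of the length mod 4; class i is distinguished from class j by any string of length (4 − i) mod 4.
4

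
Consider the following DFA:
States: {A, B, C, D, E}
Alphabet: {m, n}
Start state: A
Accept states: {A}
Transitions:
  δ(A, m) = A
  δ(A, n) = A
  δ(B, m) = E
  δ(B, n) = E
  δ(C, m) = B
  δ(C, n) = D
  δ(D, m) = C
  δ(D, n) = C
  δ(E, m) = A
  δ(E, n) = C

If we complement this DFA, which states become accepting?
Complement accept states = All states \ Original accept states
= {A, B, C, D, E} \ {A}
{B, C, D, E}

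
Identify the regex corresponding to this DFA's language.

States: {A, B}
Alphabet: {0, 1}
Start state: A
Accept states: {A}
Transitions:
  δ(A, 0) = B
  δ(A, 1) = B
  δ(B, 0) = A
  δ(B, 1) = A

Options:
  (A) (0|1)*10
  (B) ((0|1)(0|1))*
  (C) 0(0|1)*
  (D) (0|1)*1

Check each option against the DFA on short strings; one disagreement eliminates an option:
  (A) (0|1)*10: on ε the DFA stays in A and accepts (A ∈ Accept), but the regex does not match it → eliminate
  (B) ((0|1)(0|1))*: agrees with the DFA on every string of length ≤ 6
  (C) 0(0|1)*: on ε the DFA stays in A and accepts (A ∈ Accept), but the regex does not match it → eliminate
  (D) (0|1)*1: on ε the DFA stays in A and accepts (A ∈ Accept), but the regex does not match it → eliminate
Only (B) is consistent with the DFA.
(B) ((0|1)(0|1))*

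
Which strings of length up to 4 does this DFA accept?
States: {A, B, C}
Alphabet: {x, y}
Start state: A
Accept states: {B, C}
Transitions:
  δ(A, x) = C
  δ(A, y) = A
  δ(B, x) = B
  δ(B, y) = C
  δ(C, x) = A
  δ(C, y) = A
x, yx, xxx, xyx, yyx, xxyx, xyyx, yxxx, yxyx, yyyx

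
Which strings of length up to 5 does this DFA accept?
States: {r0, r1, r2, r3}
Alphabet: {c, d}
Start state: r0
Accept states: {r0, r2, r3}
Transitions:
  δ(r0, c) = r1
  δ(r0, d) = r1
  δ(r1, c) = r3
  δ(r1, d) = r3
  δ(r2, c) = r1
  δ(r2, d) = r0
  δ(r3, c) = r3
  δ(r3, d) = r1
ε, cc, cd, dc, dd, ccc, cdc, dcc, ddc, cccc, ccdc, ccdd, cdcc, cddc, cddd, dccc, dcdc, dcdd, ddcc, dddc, dddd, ccccc, cccdc, cccdd, ccdcc, ccddc, cdccc, cdcdc, cdcdd, cddcc, cdddc, dcccc, dccdc, dccdd, dcdcc, dcddc, ddccc, ddcdc, ddcdd, dddcc, ddddc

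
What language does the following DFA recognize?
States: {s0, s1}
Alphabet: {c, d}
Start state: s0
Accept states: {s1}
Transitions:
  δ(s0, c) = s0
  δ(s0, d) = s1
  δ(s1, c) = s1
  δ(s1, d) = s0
Testing a few strings:
  'cd' → accept
  'ccd' → accept
  'ccc' → reject
  'cc' → reject
State roles: s0=even number of d's so far; s1=odd number of d's so far
All strings over {c,d} with an odd number of d's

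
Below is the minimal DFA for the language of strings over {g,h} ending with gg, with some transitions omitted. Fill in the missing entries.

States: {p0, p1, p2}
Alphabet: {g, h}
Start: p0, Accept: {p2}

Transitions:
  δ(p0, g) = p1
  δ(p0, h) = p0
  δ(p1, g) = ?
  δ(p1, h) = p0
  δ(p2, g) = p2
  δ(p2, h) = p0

From the language and accept set, identify what each state tracks — p0: last symbol not g; p1: one trailing g; p2: two trailing g's.
Each missing δ(q, a) is the state matching the new tracked value after reading a.
δ(p1, g) = p2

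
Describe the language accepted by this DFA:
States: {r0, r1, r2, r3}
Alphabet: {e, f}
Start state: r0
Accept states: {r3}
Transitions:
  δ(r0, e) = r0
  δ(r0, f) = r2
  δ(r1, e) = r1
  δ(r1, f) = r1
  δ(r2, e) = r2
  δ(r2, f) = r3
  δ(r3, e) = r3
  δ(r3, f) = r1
Testing a few strings:
  'feee' → reject
  'fe' → reject
  'fffe' → reject
  'ee' → reject
State roles: r0=zero f's; r1=≥ three f's (dead); r2=one f; r3=two f's
All strings over {e,f} containing exactly two f's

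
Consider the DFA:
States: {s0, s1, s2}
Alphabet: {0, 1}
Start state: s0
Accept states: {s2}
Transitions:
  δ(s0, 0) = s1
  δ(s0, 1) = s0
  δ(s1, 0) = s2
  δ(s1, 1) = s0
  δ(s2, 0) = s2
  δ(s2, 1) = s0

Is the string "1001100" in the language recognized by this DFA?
Processing string "1001100":
  s0 --1--> s0
  s0 --0--> s1
  s1 --0--> s2
  s2 --1--> s0
  s0 --1--> s0
  s0 --0--> s1
  s1 --0--> s2
Final state: s2
Accept states: {s2}
Yes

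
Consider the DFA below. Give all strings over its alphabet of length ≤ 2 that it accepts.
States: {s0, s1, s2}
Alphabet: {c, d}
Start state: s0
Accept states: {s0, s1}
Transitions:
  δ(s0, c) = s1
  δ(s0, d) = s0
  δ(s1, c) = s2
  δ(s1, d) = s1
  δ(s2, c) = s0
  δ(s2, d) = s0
ε, c, d, cd, dc, dd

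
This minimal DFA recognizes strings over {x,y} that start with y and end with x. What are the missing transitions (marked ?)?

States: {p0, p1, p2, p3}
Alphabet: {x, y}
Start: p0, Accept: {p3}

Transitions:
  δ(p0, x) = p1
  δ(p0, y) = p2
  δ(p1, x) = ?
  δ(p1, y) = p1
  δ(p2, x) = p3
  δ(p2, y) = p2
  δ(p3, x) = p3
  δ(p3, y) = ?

From the language and accept set, identify what each state tracks — p0: no input read; p1: started with x (dead); p2: started with y, last symbol y; p3: started with y, last symbol x.
Each missing δ(q, a) is the state matching the new tracked value after reading a.
δ(p1, x) = p1; δ(p3, y) = p2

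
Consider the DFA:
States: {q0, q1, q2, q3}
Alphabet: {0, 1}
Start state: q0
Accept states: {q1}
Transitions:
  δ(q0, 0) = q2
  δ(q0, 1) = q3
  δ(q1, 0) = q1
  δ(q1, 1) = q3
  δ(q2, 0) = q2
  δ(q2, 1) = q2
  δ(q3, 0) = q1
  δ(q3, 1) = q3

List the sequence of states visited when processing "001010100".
read '0': q0 → q2
  read '0': q2 → q2
  read '1': q2 → q2
  read '0': q2 → q2
  read '1': q2 → q2
  read '0': q2 → q2
  read '1': q2 → q2
  read '0': q2 → q2
  read '0': q2 → q2
q0 -> q2 -> q2 -> q2 -> q2 -> q2 -> q2 -> q2 -> q2 -> q2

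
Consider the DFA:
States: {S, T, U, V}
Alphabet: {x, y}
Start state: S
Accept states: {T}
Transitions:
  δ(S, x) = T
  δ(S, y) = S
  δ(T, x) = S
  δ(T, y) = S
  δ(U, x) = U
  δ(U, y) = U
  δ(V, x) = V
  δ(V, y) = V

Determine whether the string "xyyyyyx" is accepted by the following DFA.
Processing string "xyyyyyx":
  S --x--> T
  T --y--> S
  S --y--> S
  S --y--> S
  S --y--> S
  S --y--> S
  S --x--> T
Final state: T
Accept states: {T}
Yes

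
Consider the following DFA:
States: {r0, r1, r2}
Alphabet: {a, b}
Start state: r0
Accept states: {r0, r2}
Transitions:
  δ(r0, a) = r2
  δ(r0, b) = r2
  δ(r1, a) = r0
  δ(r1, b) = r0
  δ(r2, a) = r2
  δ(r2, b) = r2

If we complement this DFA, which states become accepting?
Complement accept states = All states \ Original accept states
= {r0, r1, r2} \ {r0, r2}
{r1}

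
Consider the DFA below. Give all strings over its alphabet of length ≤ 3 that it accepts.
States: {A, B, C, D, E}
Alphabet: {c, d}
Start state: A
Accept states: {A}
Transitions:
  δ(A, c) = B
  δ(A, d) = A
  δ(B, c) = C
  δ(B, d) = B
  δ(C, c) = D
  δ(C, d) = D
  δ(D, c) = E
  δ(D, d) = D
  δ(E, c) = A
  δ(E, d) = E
ε, d, dd, ddd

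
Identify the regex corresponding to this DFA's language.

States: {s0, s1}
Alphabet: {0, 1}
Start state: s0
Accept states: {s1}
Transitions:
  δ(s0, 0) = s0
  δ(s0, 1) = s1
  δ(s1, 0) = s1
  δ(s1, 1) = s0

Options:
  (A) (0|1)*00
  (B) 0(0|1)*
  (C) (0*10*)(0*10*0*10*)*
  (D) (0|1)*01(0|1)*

Check each option against the DFA on short strings; one disagreement eliminates an option:
  (A) (0|1)*00: on '1' the DFA goes s0 → s1 and accepts (s1 ∈ Accept), but the regex does not match it → eliminate
  (B) 0(0|1)*: on '0' the DFA goes s0 → s0 and rejects (s0 ∉ Accept), but the regex matches it → eliminate
  (C) (0*10*)(0*10*0*10*)*: agrees with the DFA on every string of length ≤ 6
  (D) (0|1)*01(0|1)*: on '1' the DFA goes s0 → s1 and accepts (s1 ∈ Accept), but the regex does not match it → eliminate
Only (C) is consistent with the DFA.
(C) (0*10*)(0*10*0*10*)*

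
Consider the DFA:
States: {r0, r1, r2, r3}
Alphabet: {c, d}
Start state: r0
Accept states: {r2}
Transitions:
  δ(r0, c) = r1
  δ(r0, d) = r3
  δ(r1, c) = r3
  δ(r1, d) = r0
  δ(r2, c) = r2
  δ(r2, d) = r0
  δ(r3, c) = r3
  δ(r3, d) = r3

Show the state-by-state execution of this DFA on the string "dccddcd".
read 'd': r0 → r3
  read 'c': r3 → r3
  read 'c': r3 → r3
  read 'd': r3 → r3
  read 'd': r3 → r3
  read 'c': r3 → r3
  read 'd': r3 → r3
r0 -> r3 -> r3 -> r3 -> r3 -> r3 -> r3 -> r3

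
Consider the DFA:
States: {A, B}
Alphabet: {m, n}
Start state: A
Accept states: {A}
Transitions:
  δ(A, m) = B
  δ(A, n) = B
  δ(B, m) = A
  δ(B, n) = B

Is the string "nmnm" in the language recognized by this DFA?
Processing string "nmnm":
  A --n--> B
  B --m--> A
  A --n--> B
  B --m--> A
Final state: A
Accept states: {A}
Yes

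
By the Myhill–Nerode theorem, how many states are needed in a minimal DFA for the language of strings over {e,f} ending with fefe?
By Myhill–Nerode, count the distinguishable equivalence classes: 5 classes — one per longest suffix of the input that is a prefix of 'fefe' (lengths 0 through 4); only the length-4 class is accepting.
5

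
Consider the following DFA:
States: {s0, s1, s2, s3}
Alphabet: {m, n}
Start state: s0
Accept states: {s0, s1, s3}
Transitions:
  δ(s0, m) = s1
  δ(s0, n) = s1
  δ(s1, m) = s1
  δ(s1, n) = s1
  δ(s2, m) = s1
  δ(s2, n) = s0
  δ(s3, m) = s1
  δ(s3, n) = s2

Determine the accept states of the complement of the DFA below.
Complement accept states = All states \ Original accept states
= {s0, s1, s2, s3} \ {s0, s1, s3}
{s2}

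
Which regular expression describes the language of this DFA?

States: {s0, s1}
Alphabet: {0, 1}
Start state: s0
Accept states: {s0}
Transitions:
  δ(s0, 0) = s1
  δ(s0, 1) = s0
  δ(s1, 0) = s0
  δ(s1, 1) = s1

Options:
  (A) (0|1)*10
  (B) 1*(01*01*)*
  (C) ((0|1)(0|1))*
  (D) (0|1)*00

Check each option against the DFA on short strings; one disagreement eliminates an option:
  (A) (0|1)*10: on ε the DFA stays in s0 and accepts (s0 ∈ Accept), but the regex does not match it → eliminate
  (B) 1*(01*01*)*: agrees with the DFA on every string of length ≤ 6
  (C) ((0|1)(0|1))*: on '1' the DFA goes s0 → s0 and accepts (s0 ∈ Accept), but the regex does not match it → eliminate
  (D) (0|1)*00: on ε the DFA stays in s0 and accepts (s0 ∈ Accept), but the regex does not match it → eliminate
Only (B) is consistent with the DFA.
(B) 1*(01*01*)*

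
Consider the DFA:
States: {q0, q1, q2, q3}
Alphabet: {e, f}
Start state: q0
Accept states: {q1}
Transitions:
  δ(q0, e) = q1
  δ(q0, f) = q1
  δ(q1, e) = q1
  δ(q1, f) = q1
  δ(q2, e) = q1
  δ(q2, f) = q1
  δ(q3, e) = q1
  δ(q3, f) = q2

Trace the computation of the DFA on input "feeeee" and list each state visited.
read 'f': q0 → q1
  read 'e': q1 → q1
  read 'e': q1 → q1
  read 'e': q1 → q1
  read 'e': q1 → q1
  read 'e': q1 → q1
q0 -> q1 -> q1 -> q1 -> q1 -> q1 -> q1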